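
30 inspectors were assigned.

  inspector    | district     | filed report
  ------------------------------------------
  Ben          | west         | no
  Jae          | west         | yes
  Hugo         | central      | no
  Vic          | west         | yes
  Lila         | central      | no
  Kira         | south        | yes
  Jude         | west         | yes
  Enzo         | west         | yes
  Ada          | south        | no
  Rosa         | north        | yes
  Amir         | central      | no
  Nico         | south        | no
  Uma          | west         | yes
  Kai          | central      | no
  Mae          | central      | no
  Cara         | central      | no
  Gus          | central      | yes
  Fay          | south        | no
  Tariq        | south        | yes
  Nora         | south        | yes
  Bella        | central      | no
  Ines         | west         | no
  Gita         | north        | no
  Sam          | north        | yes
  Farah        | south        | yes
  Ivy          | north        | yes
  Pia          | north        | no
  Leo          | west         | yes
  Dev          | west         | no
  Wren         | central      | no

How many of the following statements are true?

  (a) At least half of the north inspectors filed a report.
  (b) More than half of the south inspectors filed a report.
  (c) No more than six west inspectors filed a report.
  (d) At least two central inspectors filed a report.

3

(a) north: |A| = 5, |A ∩ B| = 3; needs |A ∩ B| ≥ |A ∖ B| — true.
(b) south: |A| = 7, |A ∩ B| = 4; needs |A ∩ B| > |A ∖ B| — true.
(c) west: |A| = 9, |A ∩ B| = 6; needs |A ∩ B| ≤ 6 — true.
(d) central: |A| = 9, |A ∩ B| = 1; needs |A ∩ B| ≥ 2 — false.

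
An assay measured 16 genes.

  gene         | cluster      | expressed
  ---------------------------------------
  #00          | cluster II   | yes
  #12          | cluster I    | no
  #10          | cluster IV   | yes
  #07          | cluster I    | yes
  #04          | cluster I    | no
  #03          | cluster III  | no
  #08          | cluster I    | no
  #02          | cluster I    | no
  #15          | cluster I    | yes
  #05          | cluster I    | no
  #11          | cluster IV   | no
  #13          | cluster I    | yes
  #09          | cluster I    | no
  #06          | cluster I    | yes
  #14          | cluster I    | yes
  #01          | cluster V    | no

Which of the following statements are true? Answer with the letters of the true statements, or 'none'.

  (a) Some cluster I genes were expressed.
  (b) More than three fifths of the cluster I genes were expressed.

|A| = 11, |A ∩ B| = 5, |A ∖ B| = 6.
(a) A ∩ B ≠ ∅ (|A ∩ B| ≥ 1): holds.
(b) |A ∩ B| / |A| > 3/5: fails.

(a)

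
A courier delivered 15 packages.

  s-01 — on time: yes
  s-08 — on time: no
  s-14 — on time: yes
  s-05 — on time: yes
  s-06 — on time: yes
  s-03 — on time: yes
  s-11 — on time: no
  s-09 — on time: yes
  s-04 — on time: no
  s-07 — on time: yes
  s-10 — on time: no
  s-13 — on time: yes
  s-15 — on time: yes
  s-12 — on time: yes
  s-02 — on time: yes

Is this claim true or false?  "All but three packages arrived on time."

False

'All but three packages arrived on time' holds iff |A ∖ B| = 3.
|A| = 15, |A ∩ B| = 11, |A ∖ B| = 4.
|A ∖ B| = 4, so the statement is false.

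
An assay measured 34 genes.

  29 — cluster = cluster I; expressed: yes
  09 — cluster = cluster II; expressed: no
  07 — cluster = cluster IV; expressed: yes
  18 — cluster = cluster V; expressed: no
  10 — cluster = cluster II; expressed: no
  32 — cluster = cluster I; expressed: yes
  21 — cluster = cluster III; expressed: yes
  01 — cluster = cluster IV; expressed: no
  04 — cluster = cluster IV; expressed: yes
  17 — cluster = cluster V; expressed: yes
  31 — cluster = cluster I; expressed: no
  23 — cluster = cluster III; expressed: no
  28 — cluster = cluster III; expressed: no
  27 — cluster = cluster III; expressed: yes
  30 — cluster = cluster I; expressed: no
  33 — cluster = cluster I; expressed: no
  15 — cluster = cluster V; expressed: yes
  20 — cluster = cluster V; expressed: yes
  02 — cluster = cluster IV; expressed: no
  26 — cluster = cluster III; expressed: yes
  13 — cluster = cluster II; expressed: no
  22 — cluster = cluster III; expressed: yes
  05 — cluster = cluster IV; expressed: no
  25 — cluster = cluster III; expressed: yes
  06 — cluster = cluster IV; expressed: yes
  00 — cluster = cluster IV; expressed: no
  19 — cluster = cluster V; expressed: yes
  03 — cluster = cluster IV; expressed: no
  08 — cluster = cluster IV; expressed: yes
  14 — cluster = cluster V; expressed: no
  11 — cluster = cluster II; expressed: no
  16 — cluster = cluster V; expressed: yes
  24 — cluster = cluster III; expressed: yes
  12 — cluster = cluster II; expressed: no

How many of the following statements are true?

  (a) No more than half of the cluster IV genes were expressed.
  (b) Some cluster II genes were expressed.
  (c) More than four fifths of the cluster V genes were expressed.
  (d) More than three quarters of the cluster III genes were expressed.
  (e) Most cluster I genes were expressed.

1

(a) cluster IV: |A| = 9, |A ∩ B| = 4; needs |A ∩ B| ≤ |A ∖ B| — true.
(b) cluster II: |A| = 5, |A ∩ B| = 0; needs A ∩ B ≠ ∅ (|A ∩ B| ≥ 1) — false.
(c) cluster V: |A| = 7, |A ∩ B| = 5; needs |A ∩ B| / |A| > 4/5 — false.
(d) cluster III: |A| = 8, |A ∩ B| = 6; needs |A ∩ B| / |A| > 3/4 — false.
(e) cluster I: |A| = 5, |A ∩ B| = 2; needs |A ∩ B| > |A ∖ B| — false.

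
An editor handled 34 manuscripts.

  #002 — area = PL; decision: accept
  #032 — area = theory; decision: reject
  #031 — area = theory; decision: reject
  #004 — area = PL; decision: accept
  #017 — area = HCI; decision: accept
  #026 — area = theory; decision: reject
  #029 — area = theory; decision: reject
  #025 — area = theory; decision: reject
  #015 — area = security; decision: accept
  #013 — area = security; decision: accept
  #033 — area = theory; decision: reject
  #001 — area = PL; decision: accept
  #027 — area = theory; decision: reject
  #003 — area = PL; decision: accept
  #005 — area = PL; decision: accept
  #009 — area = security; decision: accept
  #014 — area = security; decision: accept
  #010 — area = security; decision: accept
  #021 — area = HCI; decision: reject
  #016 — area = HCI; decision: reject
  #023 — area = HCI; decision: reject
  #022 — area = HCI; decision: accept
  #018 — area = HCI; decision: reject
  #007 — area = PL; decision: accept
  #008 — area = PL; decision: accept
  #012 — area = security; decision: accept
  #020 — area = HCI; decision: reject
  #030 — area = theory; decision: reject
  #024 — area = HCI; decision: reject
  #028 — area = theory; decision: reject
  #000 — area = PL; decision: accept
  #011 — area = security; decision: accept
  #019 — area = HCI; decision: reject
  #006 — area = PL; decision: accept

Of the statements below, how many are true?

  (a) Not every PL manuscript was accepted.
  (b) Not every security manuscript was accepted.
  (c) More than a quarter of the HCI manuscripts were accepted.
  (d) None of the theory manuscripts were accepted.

1

(a) PL: |A| = 9, |A ∩ B| = 9; needs A ⊄ B (|A ∖ B| ≥ 1) — false.
(b) security: |A| = 7, |A ∩ B| = 7; needs A ⊄ B (|A ∖ B| ≥ 1) — false.
(c) HCI: |A| = 9, |A ∩ B| = 2; needs |A ∩ B| / |A| > 1/4 — false.
(d) theory: |A| = 9, |A ∩ B| = 0; needs A ∩ B = ∅ (|A ∩ B| = 0) — true.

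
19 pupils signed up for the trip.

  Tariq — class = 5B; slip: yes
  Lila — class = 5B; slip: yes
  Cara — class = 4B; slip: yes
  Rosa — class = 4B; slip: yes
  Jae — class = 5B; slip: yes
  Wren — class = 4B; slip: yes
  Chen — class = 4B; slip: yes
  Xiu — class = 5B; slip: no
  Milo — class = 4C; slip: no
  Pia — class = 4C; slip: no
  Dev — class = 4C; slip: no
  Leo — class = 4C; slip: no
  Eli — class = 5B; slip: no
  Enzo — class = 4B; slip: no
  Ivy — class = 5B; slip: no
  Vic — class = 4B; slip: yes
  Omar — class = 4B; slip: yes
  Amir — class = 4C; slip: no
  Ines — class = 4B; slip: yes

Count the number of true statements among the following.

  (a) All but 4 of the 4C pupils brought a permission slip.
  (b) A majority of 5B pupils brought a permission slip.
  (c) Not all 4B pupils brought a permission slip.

(a) 4C: |A| = 5, |A ∩ B| = 0; needs |A ∖ B| = 4 — false.
(b) 5B: |A| = 6, |A ∩ B| = 3; needs |A ∩ B| > |A ∖ B| — false.
(c) 4B: |A| = 8, |A ∩ B| = 7; needs A ⊄ B (|A ∖ B| ≥ 1) — true.

1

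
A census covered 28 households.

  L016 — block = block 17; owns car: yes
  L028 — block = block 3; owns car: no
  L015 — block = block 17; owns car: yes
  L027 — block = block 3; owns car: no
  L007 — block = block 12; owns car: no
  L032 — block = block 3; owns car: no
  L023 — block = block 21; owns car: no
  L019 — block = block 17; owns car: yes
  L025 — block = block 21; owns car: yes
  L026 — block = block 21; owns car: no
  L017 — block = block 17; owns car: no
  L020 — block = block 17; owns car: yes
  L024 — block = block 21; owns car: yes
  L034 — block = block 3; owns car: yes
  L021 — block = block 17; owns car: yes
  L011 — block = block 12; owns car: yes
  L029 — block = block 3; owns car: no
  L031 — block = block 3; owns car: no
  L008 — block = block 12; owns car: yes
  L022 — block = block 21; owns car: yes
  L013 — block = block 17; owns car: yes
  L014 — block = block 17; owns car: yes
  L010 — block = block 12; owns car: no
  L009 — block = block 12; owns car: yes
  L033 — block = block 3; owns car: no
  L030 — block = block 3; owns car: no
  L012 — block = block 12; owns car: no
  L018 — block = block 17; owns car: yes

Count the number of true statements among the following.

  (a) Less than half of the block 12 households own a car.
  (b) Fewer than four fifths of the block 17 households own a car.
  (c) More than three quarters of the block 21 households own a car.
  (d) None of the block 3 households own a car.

0

(a) block 12: |A| = 6, |A ∩ B| = 3; needs |A ∩ B| < |A ∖ B| — false.
(b) block 17: |A| = 9, |A ∩ B| = 8; needs |A ∩ B| / |A| < 4/5 — false.
(c) block 21: |A| = 5, |A ∩ B| = 3; needs |A ∩ B| / |A| > 3/4 — false.
(d) block 3: |A| = 8, |A ∩ B| = 1; needs A ∩ B = ∅ (|A ∩ B| = 0) — false.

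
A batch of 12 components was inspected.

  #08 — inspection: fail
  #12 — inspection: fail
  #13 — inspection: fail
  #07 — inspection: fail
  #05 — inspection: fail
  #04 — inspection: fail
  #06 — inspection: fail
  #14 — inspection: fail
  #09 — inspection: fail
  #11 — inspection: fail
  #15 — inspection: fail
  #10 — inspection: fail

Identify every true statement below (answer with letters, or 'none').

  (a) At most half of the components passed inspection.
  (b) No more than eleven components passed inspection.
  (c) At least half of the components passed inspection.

|A| = 12, |A ∩ B| = 0, |A ∖ B| = 12.
(a) |A ∩ B| ≤ |A ∖ B|: holds.
(b) |A ∩ B| ≤ 11: holds.
(c) |A ∩ B| ≥ |A ∖ B|: fails.

(a), (b)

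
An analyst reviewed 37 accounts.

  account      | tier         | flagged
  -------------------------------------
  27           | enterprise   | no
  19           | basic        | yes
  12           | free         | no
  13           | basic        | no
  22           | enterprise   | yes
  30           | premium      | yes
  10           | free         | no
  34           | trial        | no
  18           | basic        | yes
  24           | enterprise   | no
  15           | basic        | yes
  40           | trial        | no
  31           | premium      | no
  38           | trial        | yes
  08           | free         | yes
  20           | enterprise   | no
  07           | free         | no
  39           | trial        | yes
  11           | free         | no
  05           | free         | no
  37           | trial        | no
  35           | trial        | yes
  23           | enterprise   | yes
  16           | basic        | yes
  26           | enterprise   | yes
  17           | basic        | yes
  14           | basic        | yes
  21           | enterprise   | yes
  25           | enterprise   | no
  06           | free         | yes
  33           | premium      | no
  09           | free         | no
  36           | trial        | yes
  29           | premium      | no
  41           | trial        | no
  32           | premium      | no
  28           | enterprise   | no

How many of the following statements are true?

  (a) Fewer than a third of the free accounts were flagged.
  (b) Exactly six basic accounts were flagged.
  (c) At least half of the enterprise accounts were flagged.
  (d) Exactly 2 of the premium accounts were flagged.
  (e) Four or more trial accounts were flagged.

3

(a) free: |A| = 8, |A ∩ B| = 2; needs |A ∩ B| / |A| < 1/3 — true.
(b) basic: |A| = 7, |A ∩ B| = 6; needs |A ∩ B| = 6 — true.
(c) enterprise: |A| = 9, |A ∩ B| = 4; needs |A ∩ B| ≥ |A ∖ B| — false.
(d) premium: |A| = 5, |A ∩ B| = 1; needs |A ∩ B| = 2 — false.
(e) trial: |A| = 8, |A ∩ B| = 4; needs |A ∩ B| ≥ 4 — true.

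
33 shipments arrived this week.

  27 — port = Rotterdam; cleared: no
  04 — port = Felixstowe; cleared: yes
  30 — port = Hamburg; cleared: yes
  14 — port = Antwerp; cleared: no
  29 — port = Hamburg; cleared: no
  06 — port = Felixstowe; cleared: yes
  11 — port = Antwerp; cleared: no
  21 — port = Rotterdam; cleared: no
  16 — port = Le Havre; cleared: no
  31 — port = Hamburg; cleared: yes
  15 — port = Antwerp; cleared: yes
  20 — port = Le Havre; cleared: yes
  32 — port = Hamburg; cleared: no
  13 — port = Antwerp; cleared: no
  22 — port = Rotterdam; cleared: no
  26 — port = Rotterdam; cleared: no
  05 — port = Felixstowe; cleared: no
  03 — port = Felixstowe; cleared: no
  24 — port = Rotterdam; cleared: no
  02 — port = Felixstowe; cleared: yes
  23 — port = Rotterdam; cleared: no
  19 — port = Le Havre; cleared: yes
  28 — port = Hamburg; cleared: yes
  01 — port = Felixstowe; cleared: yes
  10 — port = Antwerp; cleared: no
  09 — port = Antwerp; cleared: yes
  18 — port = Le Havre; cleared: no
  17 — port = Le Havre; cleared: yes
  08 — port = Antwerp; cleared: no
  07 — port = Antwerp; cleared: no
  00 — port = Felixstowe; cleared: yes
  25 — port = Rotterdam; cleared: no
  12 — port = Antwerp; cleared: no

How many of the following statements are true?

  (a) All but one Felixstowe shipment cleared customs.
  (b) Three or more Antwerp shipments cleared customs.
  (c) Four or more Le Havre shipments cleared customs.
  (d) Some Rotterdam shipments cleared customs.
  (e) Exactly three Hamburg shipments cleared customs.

(a) Felixstowe: |A| = 7, |A ∩ B| = 5; needs |A ∖ B| = 1 — false.
(b) Antwerp: |A| = 9, |A ∩ B| = 2; needs |A ∩ B| ≥ 3 — false.
(c) Le Havre: |A| = 5, |A ∩ B| = 3; needs |A ∩ B| ≥ 4 — false.
(d) Rotterdam: |A| = 7, |A ∩ B| = 0; needs A ∩ B ≠ ∅ (|A ∩ B| ≥ 1) — false.
(e) Hamburg: |A| = 5, |A ∩ B| = 3; needs |A ∩ B| = 3 — true.

1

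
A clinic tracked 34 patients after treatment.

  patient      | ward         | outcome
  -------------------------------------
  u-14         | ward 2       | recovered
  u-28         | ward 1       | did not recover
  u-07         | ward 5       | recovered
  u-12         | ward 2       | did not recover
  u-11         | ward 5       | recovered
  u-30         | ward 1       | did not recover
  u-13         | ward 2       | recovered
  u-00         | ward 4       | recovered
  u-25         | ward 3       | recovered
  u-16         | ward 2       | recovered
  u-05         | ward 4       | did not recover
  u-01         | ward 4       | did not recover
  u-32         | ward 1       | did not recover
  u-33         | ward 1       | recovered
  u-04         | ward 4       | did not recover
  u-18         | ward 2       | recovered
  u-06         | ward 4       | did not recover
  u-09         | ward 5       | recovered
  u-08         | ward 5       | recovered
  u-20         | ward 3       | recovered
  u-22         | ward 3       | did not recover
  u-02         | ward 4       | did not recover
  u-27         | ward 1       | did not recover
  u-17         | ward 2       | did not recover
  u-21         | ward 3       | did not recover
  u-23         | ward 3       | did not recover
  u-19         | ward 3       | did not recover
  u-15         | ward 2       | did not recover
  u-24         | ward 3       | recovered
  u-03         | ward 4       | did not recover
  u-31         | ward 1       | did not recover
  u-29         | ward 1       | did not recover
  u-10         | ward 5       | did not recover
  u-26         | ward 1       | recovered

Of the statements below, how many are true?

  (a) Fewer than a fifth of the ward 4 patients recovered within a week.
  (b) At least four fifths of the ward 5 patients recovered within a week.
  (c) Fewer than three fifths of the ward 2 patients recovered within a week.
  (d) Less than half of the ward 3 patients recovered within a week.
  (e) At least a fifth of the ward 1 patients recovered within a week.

5

(a) ward 4: |A| = 7, |A ∩ B| = 1; needs |A ∩ B| / |A| < 1/5 — true.
(b) ward 5: |A| = 5, |A ∩ B| = 4; needs |A ∩ B| / |A| ≥ 4/5 — true.
(c) ward 2: |A| = 7, |A ∩ B| = 4; needs |A ∩ B| / |A| < 3/5 — true.
(d) ward 3: |A| = 7, |A ∩ B| = 3; needs |A ∩ B| < |A ∖ B| — true.
(e) ward 1: |A| = 8, |A ∩ B| = 2; needs |A ∩ B| / |A| ≥ 1/5 — true.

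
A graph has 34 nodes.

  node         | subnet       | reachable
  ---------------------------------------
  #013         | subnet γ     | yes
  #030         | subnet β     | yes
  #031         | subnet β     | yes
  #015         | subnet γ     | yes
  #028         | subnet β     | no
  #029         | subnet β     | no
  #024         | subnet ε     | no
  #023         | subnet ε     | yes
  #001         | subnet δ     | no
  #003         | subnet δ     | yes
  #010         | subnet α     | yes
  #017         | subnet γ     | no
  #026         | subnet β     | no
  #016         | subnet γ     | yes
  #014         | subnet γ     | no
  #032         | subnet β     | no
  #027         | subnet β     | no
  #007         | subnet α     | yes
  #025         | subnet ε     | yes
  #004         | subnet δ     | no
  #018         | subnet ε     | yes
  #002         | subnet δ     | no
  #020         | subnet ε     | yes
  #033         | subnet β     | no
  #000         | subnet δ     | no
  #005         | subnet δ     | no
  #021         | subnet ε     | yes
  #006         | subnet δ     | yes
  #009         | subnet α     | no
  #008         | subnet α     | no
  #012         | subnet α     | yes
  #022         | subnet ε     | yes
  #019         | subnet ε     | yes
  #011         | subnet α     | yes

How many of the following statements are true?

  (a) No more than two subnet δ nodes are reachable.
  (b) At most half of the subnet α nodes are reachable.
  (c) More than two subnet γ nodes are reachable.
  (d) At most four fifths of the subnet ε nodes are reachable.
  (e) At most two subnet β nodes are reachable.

3

(a) subnet δ: |A| = 7, |A ∩ B| = 2; needs |A ∩ B| ≤ 2 — true.
(b) subnet α: |A| = 6, |A ∩ B| = 4; needs |A ∩ B| ≤ |A ∖ B| — false.
(c) subnet γ: |A| = 5, |A ∩ B| = 3; needs |A ∩ B| > 2 — true.
(d) subnet ε: |A| = 8, |A ∩ B| = 7; needs |A ∩ B| / |A| ≤ 4/5 — false.
(e) subnet β: |A| = 8, |A ∩ B| = 2; needs |A ∩ B| ≤ 2 — true.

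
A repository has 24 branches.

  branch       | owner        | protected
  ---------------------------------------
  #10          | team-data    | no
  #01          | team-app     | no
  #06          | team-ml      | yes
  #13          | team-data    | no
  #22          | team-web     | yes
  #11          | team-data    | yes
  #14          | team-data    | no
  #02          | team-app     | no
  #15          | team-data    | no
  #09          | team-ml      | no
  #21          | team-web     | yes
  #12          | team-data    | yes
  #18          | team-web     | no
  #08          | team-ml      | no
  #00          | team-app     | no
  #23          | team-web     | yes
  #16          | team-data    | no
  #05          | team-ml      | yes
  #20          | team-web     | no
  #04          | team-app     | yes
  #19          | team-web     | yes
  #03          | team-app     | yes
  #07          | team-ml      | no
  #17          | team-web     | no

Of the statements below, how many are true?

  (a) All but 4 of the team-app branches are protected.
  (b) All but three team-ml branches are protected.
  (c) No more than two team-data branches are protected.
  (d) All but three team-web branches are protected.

(a) team-app: |A| = 5, |A ∩ B| = 2; needs |A ∖ B| = 4 — false.
(b) team-ml: |A| = 5, |A ∩ B| = 2; needs |A ∖ B| = 3 — true.
(c) team-data: |A| = 7, |A ∩ B| = 2; needs |A ∩ B| ≤ 2 — true.
(d) team-web: |A| = 7, |A ∩ B| = 4; needs |A ∖ B| = 3 — true.

3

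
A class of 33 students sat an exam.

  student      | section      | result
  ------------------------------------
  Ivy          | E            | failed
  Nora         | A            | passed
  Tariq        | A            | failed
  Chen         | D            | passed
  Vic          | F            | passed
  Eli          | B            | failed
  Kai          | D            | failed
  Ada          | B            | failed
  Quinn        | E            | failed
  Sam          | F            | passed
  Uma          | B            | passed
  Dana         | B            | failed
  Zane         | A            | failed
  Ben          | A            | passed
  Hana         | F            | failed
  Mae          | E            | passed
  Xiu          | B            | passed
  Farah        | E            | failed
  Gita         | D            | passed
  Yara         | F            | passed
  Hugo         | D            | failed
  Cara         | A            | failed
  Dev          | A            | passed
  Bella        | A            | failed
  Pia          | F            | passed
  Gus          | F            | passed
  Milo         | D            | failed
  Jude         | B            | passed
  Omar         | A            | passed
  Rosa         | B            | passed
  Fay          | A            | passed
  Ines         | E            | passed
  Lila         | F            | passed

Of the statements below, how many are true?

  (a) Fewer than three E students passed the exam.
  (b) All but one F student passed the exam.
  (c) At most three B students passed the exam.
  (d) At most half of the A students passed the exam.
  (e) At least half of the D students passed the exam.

(a) E: |A| = 5, |A ∩ B| = 2; needs |A ∩ B| < 3 — true.
(b) F: |A| = 7, |A ∩ B| = 6; needs |A ∖ B| = 1 — true.
(c) B: |A| = 7, |A ∩ B| = 4; needs |A ∩ B| ≤ 3 — false.
(d) A: |A| = 9, |A ∩ B| = 5; needs |A ∩ B| ≤ |A ∖ B| — false.
(e) D: |A| = 5, |A ∩ B| = 2; needs |A ∩ B| ≥ |A ∖ B| — false.

2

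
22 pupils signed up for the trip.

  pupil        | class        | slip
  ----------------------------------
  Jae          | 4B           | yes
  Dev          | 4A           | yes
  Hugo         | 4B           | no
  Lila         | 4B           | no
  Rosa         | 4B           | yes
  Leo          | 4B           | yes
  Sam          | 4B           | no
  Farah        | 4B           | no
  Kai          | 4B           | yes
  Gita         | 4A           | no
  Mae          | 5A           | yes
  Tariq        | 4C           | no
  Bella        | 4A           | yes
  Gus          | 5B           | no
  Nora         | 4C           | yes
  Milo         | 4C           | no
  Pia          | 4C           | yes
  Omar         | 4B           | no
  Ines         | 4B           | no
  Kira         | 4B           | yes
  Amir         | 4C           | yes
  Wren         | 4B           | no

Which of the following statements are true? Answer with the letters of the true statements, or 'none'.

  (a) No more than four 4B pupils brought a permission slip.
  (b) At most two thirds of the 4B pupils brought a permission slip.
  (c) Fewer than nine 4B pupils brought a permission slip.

|A| = 12, |A ∩ B| = 5, |A ∖ B| = 7.
(a) |A ∩ B| ≤ 4: fails.
(b) |A ∩ B| / |A| ≤ 2/3: holds.
(c) |A ∩ B| < 9: holds.

(b), (c)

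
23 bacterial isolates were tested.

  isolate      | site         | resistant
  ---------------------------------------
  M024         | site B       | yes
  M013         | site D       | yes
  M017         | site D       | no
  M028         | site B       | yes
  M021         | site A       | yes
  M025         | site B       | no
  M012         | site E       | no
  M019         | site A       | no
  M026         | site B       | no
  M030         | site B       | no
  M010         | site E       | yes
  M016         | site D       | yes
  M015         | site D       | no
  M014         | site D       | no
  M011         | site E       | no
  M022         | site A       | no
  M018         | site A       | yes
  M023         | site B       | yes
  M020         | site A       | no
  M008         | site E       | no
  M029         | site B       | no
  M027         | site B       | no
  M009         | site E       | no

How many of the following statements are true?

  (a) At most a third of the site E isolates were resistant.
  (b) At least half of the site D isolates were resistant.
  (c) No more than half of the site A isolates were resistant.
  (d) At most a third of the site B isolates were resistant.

(a) site E: |A| = 5, |A ∩ B| = 1; needs |A ∩ B| / |A| ≤ 1/3 — true.
(b) site D: |A| = 5, |A ∩ B| = 2; needs |A ∩ B| ≥ |A ∖ B| — false.
(c) site A: |A| = 5, |A ∩ B| = 2; needs |A ∩ B| ≤ |A ∖ B| — true.
(d) site B: |A| = 8, |A ∩ B| = 3; needs |A ∩ B| / |A| ≤ 1/3 — false.

2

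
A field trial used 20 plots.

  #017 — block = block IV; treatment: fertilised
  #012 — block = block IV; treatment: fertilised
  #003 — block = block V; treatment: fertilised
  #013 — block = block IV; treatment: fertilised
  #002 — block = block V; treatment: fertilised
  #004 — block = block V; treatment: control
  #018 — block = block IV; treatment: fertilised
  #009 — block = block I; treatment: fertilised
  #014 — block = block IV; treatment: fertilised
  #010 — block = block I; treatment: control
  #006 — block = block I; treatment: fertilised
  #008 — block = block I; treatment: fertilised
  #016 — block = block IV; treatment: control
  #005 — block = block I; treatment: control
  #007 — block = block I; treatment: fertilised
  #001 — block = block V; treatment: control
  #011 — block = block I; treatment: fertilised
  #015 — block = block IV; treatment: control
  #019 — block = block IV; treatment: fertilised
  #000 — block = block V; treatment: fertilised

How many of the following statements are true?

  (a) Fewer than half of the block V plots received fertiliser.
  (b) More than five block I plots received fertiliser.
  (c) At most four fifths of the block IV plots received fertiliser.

1

(a) block V: |A| = 5, |A ∩ B| = 3; needs |A ∩ B| < |A ∖ B| — false.
(b) block I: |A| = 7, |A ∩ B| = 5; needs |A ∩ B| > 5 — false.
(c) block IV: |A| = 8, |A ∩ B| = 6; needs |A ∩ B| / |A| ≤ 4/5 — true.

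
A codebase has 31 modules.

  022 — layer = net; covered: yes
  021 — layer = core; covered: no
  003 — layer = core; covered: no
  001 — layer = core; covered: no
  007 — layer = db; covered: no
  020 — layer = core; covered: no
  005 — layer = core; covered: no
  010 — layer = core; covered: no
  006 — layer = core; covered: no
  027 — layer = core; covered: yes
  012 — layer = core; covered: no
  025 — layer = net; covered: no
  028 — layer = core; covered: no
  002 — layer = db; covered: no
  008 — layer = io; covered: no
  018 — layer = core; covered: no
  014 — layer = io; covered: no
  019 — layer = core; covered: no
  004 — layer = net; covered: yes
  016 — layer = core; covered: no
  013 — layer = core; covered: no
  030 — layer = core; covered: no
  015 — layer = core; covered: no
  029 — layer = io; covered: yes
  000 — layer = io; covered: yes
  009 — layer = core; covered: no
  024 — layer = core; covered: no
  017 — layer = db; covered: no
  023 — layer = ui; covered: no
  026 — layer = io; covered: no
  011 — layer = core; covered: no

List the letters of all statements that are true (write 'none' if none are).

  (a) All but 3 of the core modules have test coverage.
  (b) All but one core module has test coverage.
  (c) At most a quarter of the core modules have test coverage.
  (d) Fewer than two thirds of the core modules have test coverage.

(c), (d)

|A| = 19, |A ∩ B| = 1, |A ∖ B| = 18.
(a) |A ∖ B| = 3: fails.
(b) |A ∖ B| = 1: fails.
(c) |A ∩ B| / |A| ≤ 1/4: holds.
(d) |A ∩ B| / |A| < 2/3: holds.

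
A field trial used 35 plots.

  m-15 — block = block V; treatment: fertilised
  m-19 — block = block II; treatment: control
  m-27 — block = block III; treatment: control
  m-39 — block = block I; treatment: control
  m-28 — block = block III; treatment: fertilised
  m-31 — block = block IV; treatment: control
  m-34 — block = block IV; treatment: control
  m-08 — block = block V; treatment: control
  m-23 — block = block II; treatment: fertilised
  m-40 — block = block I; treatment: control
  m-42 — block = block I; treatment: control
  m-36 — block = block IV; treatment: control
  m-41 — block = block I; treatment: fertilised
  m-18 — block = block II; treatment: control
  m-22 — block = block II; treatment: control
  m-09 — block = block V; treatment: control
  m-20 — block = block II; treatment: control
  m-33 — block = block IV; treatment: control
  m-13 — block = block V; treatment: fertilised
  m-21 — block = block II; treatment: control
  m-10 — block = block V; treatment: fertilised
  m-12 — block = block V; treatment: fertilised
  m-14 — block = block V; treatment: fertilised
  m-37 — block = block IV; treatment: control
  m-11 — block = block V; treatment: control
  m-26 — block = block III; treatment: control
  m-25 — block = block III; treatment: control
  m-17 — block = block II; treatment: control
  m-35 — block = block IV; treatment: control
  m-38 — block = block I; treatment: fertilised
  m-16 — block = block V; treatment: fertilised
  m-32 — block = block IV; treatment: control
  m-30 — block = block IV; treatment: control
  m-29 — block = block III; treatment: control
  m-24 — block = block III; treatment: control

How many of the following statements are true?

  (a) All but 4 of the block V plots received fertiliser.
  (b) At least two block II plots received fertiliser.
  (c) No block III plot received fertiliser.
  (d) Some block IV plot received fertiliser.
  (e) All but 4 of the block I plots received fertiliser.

0

(a) block V: |A| = 9, |A ∩ B| = 6; needs |A ∖ B| = 4 — false.
(b) block II: |A| = 7, |A ∩ B| = 1; needs |A ∩ B| ≥ 2 — false.
(c) block III: |A| = 6, |A ∩ B| = 1; needs A ∩ B = ∅ (|A ∩ B| = 0) — false.
(d) block IV: |A| = 8, |A ∩ B| = 0; needs A ∩ B ≠ ∅ (|A ∩ B| ≥ 1) — false.
(e) block I: |A| = 5, |A ∩ B| = 2; needs |A ∖ B| = 4 — false.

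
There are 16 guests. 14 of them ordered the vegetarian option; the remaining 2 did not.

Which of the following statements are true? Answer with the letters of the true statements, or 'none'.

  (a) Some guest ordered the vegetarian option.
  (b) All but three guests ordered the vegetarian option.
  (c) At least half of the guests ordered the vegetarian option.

(a), (c)

|A| = 16, |A ∩ B| = 14, |A ∖ B| = 2.
(a) A ∩ B ≠ ∅ (|A ∩ B| ≥ 1): holds.
(b) |A ∖ B| = 3: fails.
(c) |A ∩ B| ≥ |A ∖ B|: holds.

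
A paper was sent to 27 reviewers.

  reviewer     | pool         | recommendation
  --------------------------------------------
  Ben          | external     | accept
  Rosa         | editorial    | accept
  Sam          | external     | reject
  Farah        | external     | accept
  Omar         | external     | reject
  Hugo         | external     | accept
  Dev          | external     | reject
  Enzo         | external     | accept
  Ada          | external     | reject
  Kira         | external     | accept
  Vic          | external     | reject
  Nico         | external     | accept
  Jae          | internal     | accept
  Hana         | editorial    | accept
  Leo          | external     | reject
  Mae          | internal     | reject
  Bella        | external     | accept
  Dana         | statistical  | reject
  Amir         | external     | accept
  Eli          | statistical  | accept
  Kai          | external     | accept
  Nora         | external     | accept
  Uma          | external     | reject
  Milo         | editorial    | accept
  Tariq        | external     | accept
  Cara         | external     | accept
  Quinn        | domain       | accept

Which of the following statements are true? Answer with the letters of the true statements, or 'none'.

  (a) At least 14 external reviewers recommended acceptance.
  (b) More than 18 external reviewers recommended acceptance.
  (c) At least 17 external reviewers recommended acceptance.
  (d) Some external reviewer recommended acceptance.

(d)

|A| = 19, |A ∩ B| = 12, |A ∖ B| = 7.
(a) |A ∩ B| ≥ 14: fails.
(b) |A ∩ B| > 18: fails.
(c) |A ∩ B| ≥ 17: fails.
(d) A ∩ B ≠ ∅ (|A ∩ B| ≥ 1): holds.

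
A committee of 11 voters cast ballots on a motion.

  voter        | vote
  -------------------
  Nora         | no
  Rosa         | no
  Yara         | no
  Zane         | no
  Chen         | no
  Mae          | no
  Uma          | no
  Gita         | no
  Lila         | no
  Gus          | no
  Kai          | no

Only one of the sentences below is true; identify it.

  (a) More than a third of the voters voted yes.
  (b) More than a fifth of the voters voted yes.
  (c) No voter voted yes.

|A| = 11, |A ∩ B| = 0, |A ∖ B| = 11.
(a) requires |A ∩ B| / |A| > 1/3: false.
(b) requires |A ∩ B| / |A| > 1/5: false.
(c) requires A ∩ B = ∅ (|A ∩ B| = 0): true.

(c)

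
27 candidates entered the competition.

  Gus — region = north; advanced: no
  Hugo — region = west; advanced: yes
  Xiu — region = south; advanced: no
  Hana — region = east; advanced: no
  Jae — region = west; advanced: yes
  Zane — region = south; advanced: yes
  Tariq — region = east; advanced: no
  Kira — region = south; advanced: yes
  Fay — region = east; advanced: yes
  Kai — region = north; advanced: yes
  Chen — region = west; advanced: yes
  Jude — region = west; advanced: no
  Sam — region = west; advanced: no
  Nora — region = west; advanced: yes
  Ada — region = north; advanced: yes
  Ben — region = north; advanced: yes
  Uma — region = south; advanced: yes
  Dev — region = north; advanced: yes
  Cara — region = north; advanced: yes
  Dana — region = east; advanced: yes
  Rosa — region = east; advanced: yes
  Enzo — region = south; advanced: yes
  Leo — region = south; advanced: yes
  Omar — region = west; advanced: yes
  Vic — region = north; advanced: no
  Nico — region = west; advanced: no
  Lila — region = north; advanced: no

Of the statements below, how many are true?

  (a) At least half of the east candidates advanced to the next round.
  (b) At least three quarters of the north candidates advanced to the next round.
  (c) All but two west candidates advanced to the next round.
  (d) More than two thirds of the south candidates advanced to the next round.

(a) east: |A| = 5, |A ∩ B| = 3; needs |A ∩ B| ≥ |A ∖ B| — true.
(b) north: |A| = 8, |A ∩ B| = 5; needs |A ∩ B| / |A| ≥ 3/4 — false.
(c) west: |A| = 8, |A ∩ B| = 5; needs |A ∖ B| = 2 — false.
(d) south: |A| = 6, |A ∩ B| = 5; needs |A ∩ B| / |A| > 2/3 — true.

2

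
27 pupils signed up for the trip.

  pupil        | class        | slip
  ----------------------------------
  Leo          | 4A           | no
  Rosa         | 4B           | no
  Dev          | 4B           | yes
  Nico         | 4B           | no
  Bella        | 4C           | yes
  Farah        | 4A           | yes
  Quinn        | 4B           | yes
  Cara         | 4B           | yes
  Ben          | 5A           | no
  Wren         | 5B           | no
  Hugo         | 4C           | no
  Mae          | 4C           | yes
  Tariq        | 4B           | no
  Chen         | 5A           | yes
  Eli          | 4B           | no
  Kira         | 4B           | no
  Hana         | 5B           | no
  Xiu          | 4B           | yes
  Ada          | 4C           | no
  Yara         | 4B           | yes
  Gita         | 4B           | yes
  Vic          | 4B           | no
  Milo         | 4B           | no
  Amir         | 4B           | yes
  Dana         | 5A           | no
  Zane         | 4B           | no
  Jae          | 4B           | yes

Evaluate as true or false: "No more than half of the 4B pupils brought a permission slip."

True

'No more than half of the 4B pupils brought a permission slip' holds iff |A ∩ B| ≤ |A ∖ B|.
|A| = 16, |A ∩ B| = 8, |A ∖ B| = 8.
8 = 8, so the statement is true.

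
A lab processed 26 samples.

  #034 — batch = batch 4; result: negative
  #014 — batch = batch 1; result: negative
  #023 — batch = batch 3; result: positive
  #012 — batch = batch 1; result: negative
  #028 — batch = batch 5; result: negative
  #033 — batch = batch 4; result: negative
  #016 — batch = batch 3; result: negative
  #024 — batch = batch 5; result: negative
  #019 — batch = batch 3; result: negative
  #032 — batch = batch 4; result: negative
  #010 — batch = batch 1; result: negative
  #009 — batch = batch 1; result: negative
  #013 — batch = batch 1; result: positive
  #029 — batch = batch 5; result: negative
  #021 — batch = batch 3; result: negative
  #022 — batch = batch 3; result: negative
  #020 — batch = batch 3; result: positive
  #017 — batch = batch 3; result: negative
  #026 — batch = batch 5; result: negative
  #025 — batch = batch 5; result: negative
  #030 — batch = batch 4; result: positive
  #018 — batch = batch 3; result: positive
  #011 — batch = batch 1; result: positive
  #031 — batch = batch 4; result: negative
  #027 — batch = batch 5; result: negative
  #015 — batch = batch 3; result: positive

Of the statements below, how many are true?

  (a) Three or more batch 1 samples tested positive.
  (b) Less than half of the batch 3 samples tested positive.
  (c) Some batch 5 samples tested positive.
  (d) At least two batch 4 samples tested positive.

(a) batch 1: |A| = 6, |A ∩ B| = 2; needs |A ∩ B| ≥ 3 — false.
(b) batch 3: |A| = 9, |A ∩ B| = 4; needs |A ∩ B| < |A ∖ B| — true.
(c) batch 5: |A| = 6, |A ∩ B| = 0; needs A ∩ B ≠ ∅ (|A ∩ B| ≥ 1) — false.
(d) batch 4: |A| = 5, |A ∩ B| = 1; needs |A ∩ B| ≥ 2 — false.

1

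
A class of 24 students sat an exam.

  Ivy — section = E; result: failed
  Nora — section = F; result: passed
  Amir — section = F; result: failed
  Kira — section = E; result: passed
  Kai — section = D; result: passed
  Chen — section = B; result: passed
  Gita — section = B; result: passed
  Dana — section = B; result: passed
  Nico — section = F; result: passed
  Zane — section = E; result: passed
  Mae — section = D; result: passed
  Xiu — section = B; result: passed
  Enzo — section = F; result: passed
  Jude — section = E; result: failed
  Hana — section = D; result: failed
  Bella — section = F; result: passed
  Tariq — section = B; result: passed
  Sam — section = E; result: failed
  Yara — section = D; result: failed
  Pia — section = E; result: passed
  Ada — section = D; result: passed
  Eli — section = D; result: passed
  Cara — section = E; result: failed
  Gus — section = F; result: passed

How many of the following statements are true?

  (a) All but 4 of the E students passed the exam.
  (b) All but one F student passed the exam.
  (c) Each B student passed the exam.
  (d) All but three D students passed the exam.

3

(a) E: |A| = 7, |A ∩ B| = 3; needs |A ∖ B| = 4 — true.
(b) F: |A| = 6, |A ∩ B| = 5; needs |A ∖ B| = 1 — true.
(c) B: |A| = 5, |A ∩ B| = 5; needs A ⊆ B, i.e. every element of A is in B (|A ∖ B| = 0) — true.
(d) D: |A| = 6, |A ∩ B| = 4; needs |A ∖ B| = 3 — false.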